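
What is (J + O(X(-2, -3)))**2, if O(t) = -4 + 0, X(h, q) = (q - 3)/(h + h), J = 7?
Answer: 9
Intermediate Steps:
X(h, q) = (-3 + q)/(2*h) (X(h, q) = (-3 + q)/((2*h)) = (-3 + q)*(1/(2*h)) = (-3 + q)/(2*h))
O(t) = -4
(J + O(X(-2, -3)))**2 = (7 - 4)**2 = 3**2 = 9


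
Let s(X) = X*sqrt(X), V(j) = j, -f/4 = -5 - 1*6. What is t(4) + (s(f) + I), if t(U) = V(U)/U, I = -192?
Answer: -191 + 88*sqrt(11) ≈ 100.86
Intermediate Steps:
f = 44 (f = -4*(-5 - 1*6) = -4*(-5 - 6) = -4*(-11) = 44)
s(X) = X**(3/2)
t(U) = 1 (t(U) = U/U = 1)
t(4) + (s(f) + I) = 1 + (44**(3/2) - 192) = 1 + (88*sqrt(11) - 192) = 1 + (-192 + 88*sqrt(11)) = -191 + 88*sqrt(11)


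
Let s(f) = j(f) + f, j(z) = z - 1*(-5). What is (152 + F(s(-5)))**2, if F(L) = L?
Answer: 21609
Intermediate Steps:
j(z) = 5 + z (j(z) = z + 5 = 5 + z)
s(f) = 5 + 2*f (s(f) = (5 + f) + f = 5 + 2*f)
(152 + F(s(-5)))**2 = (152 + (5 + 2*(-5)))**2 = (152 + (5 - 10))**2 = (152 - 5)**2 = 147**2 = 21609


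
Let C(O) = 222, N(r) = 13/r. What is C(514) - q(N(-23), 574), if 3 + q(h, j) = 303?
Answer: -78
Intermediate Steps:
q(h, j) = 300 (q(h, j) = -3 + 303 = 300)
C(514) - q(N(-23), 574) = 222 - 1*300 = 222 - 300 = -78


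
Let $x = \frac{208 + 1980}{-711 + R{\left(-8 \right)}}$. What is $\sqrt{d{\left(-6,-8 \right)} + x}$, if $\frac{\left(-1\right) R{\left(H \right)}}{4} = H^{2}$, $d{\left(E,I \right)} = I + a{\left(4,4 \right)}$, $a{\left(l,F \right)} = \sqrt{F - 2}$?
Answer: $\frac{\sqrt{-9596508 + 935089 \sqrt{2}}}{967} \approx 2.9746 i$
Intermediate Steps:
$a{\left(l,F \right)} = \sqrt{-2 + F}$
$d{\left(E,I \right)} = I + \sqrt{2}$ ($d{\left(E,I \right)} = I + \sqrt{-2 + 4} = I + \sqrt{2}$)
$R{\left(H \right)} = - 4 H^{2}$
$x = - \frac{2188}{967}$ ($x = \frac{208 + 1980}{-711 - 4 \left(-8\right)^{2}} = \frac{2188}{-711 - 256} = \frac{2188}{-967} = 2188 \left(- \frac{1}{967}\right) = - \frac{2188}{967} \approx -2.2627$)
$\sqrt{d{\left(-6,-8 \right)} + x} = \sqrt{\left(-8 + \sqrt{2}\right) - \frac{2188}{967}} = \sqrt{- \frac{9924}{967} + \sqrt{2}}$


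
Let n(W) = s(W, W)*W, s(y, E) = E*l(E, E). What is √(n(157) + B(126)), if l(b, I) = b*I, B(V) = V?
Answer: √607573327 ≈ 24649.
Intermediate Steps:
l(b, I) = I*b
s(y, E) = E³ (s(y, E) = E*(E*E) = E*E² = E³)
n(W) = W⁴ (n(W) = W³*W = W⁴)
√(n(157) + B(126)) = √(157⁴ + 126) = √(607573201 + 126) = √607573327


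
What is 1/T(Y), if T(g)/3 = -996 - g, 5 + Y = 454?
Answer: -1/4335 ≈ -0.00023068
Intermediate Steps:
Y = 449 (Y = -5 + 454 = 449)
T(g) = -2988 - 3*g (T(g) = 3*(-996 - g) = -2988 - 3*g)
1/T(Y) = 1/(-2988 - 3*449) = 1/(-2988 - 1347) = 1/(-4335) = -1/4335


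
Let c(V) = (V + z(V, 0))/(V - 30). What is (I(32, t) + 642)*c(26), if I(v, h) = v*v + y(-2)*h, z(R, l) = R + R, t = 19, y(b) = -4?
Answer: -31005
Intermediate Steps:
z(R, l) = 2*R
I(v, h) = v² - 4*h (I(v, h) = v*v - 4*h = v² - 4*h)
c(V) = 3*V/(-30 + V) (c(V) = (V + 2*V)/(V - 30) = (3*V)/(-30 + V) = 3*V/(-30 + V))
(I(32, t) + 642)*c(26) = ((32² - 4*19) + 642)*(3*26/(-30 + 26)) = ((1024 - 76) + 642)*(3*26/(-4)) = (948 + 642)*(3*26*(-¼)) = 1590*(-39/2) = -31005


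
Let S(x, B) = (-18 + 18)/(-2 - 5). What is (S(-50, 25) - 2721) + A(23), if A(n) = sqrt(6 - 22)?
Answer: -2721 + 4*I ≈ -2721.0 + 4.0*I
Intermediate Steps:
S(x, B) = 0 (S(x, B) = 0/(-7) = 0*(-1/7) = 0)
A(n) = 4*I (A(n) = sqrt(-16) = 4*I)
(S(-50, 25) - 2721) + A(23) = (0 - 2721) + 4*I = -2721 + 4*I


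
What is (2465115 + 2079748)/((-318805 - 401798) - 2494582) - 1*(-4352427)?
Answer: 13993853459132/3215185 ≈ 4.3524e+6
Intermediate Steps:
(2465115 + 2079748)/((-318805 - 401798) - 2494582) - 1*(-4352427) = 4544863/(-720603 - 2494582) + 4352427 = 4544863/(-3215185) + 4352427 = 4544863*(-1/3215185) + 4352427 = -4544863/3215185 + 4352427 = 13993853459132/3215185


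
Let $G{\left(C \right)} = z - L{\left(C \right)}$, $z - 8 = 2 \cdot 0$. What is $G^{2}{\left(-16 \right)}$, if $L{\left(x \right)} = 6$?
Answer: $4$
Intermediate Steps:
$z = 8$ ($z = 8 + 2 \cdot 0 = 8 + 0 = 8$)
$G{\left(C \right)} = 2$ ($G{\left(C \right)} = 8 - 6 = 2$)
$G^{2}{\left(-16 \right)} = 2^{2} = 4$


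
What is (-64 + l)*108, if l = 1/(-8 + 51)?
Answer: -297108/43 ≈ -6909.5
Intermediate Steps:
l = 1/43 ≈ 0.023256
(-64 + l)*108 = (-64 + 1/43)*108 = -2751/43*108 = -297108/43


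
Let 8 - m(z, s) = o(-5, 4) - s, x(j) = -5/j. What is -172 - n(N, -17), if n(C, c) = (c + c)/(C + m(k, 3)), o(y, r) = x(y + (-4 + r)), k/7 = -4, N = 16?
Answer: -2219/13 ≈ -170.69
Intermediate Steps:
k = -28 (k = 7*(-4) = -28)
o(y, r) = -5/(-4 + r + y) (o(y, r) = -5/(y + (-4 + r)) = -5/(-4 + r + y))
m(z, s) = 7 + s (m(z, s) = 8 - (-5/(-4 + 4 - 5) - s) = 8 - (-5/(-5) - s) = 8 - (-5*(-1/5) - s) = 8 - (1 - s) = 8 + (-1 + s) = 7 + s)
n(C, c) = 2*c/(10 + C) (n(C, c) = (c + c)/(C + (7 + 3)) = (2*c)/(C + 10) = (2*c)/(10 + C) = 2*c/(10 + C))
-172 - n(N, -17) = -172 - 2*(-17)/(10 + 16) = -172 - 2*(-17)/26 = -172 - 1*(-17/13) = -172 + 17/13 = -2219/13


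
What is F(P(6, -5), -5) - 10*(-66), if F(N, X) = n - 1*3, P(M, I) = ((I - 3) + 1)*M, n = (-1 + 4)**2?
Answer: 666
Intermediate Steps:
n = 9 (n = 3**2 = 9)
P(M, I) = M*(-2 + I) (P(M, I) = ((-3 + I) + 1)*M = (-2 + I)*M = M*(-2 + I))
F(N, X) = 6 (F(N, X) = 9 - 1*3 = 9 - 3 = 6)
F(P(6, -5), -5) - 10*(-66) = 6 - 10*(-66) = 6 + 660 = 666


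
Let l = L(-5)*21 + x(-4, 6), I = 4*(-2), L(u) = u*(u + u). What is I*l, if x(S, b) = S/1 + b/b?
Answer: -8376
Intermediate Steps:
x(S, b) = 1 + S (x(S, b) = S*1 + 1 = S + 1 = 1 + S)
L(u) = 2*u² (L(u) = u*(2*u) = 2*u²)
I = -8
l = 1047 (l = (2*(-5)²)*21 + (1 - 4) = (2*25)*21 - 3 = 50*21 - 3 = 1050 - 3 = 1047)
I*l = -8*1047 = -8376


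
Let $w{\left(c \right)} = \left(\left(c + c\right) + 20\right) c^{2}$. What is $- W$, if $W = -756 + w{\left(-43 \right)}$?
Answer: $122790$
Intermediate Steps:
$w{\left(c \right)} = c^{2} \left(20 + 2 c\right)$ ($w{\left(c \right)} = \left(2 c + 20\right) c^{2} = \left(20 + 2 c\right) c^{2} = c^{2} \left(20 + 2 c\right)$)
$W = -122790$ ($W = -756 + 2 \left(-43\right)^{2} \left(10 - 43\right) = -756 + 2 \cdot 1849 \left(-33\right) = -756 - 122034 = -122790$)
$- W = \left(-1\right) \left(-122790\right) = 122790$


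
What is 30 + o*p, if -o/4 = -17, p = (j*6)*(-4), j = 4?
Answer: -6498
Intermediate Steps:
p = -96 (p = (4*6)*(-4) = 24*(-4) = -96)
o = 68 (o = -4*(-17) = 68)
30 + o*p = 30 + 68*(-96) = 30 - 6528 = -6498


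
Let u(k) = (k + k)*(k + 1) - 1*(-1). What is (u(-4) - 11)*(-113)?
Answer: -1582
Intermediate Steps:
u(k) = 1 + 2*k*(1 + k) (u(k) = (2*k)*(1 + k) + 1 = 2*k*(1 + k) + 1 = 1 + 2*k*(1 + k))
(u(-4) - 11)*(-113) = ((1 + 2*(-4) + 2*(-4)²) - 11)*(-113) = ((1 - 8 + 2*16) - 11)*(-113) = ((1 - 8 + 32) - 11)*(-113) = (25 - 11)*(-113) = 14*(-113) = -1582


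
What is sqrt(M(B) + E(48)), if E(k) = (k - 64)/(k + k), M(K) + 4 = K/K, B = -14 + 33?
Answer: I*sqrt(114)/6 ≈ 1.7795*I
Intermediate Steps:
B = 19
M(K) = -3 (M(K) = -4 + K/K = -4 + 1 = -3)
E(k) = (-64 + k)/(2*k) (E(k) = (-64 + k)/((2*k)) = (-64 + k)*(1/(2*k)) = (-64 + k)/(2*k))
sqrt(M(B) + E(48)) = sqrt(-3 + (1/2)*(-64 + 48)/48) = sqrt(-3 + (1/2)*(1/48)*(-16)) = sqrt(-3 - 1/6) = sqrt(-19/6) = I*sqrt(114)/6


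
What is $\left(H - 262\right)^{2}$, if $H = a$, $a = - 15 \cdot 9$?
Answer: $157609$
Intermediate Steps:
$a = -135$ ($a = \left(-1\right) 135 = -135$)
$H = -135$
$\left(H - 262\right)^{2} = \left(-135 - 262\right)^{2} = \left(-397\right)^{2} = 157609$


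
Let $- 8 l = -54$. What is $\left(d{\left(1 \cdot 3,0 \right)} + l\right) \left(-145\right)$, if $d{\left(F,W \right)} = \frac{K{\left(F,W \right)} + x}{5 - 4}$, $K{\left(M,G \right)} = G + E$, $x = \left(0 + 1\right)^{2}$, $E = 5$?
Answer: $- \frac{7395}{4} \approx -1848.8$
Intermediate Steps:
$x = 1$ ($x = 1^{2} = 1$)
$K{\left(M,G \right)} = 5 + G$ ($K{\left(M,G \right)} = G + 5 = 5 + G$)
$d{\left(F,W \right)} = 6 + W$ ($d{\left(F,W \right)} = \frac{\left(5 + W\right) + 1}{5 - 4} = \frac{6 + W}{1} = \left(6 + W\right) 1 = 6 + W$)
$l = \frac{27}{4}$ ($l = \left(- \frac{1}{8}\right) \left(-54\right) = \frac{27}{4} \approx 6.75$)
$\left(d{\left(1 \cdot 3,0 \right)} + l\right) \left(-145\right) = \left(\left(6 + 0\right) + \frac{27}{4}\right) \left(-145\right) = \left(6 + \frac{27}{4}\right) \left(-145\right) = \frac{51}{4} \left(-145\right) = - \frac{7395}{4}$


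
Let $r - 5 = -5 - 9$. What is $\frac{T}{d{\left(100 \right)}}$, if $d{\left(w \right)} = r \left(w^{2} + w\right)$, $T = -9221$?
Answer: $\frac{9221}{90900} \approx 0.10144$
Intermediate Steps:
$r = -9$ ($r = 5 - 14 = -9$)
$d{\left(w \right)} = - 9 w - 9 w^{2}$ ($d{\left(w \right)} = - 9 \left(w^{2} + w\right) = - 9 \left(w + w^{2}\right) = - 9 w - 9 w^{2}$)
$\frac{T}{d{\left(100 \right)}} = - \frac{9221}{\left(-9\right) 100 \left(1 + 100\right)} = - \frac{9221}{\left(-9\right) 100 \cdot 101} = - \frac{9221}{-90900} = \left(-9221\right) \left(- \frac{1}{90900}\right) = \frac{9221}{90900}$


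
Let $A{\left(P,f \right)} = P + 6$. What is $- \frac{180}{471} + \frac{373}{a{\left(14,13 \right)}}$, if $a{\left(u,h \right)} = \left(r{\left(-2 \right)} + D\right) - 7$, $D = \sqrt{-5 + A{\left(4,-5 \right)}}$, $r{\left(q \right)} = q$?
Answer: $- \frac{531609}{11932} - \frac{373 \sqrt{5}}{76} \approx -55.528$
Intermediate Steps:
$A{\left(P,f \right)} = 6 + P$
$D = \sqrt{5}$ ($D = \sqrt{-5 + \left(6 + 4\right)} = \sqrt{-5 + 10} = \sqrt{5} \approx 2.2361$)
$a{\left(u,h \right)} = -9 + \sqrt{5}$ ($a{\left(u,h \right)} = \left(-2 + \sqrt{5}\right) - 7 = -9 + \sqrt{5}$)
$- \frac{180}{471} + \frac{373}{a{\left(14,13 \right)}} = - \frac{180}{471} + \frac{373}{-9 + \sqrt{5}} = \left(-180\right) \frac{1}{471} + \frac{373}{-9 + \sqrt{5}} = - \frac{60}{157} + \frac{373}{-9 + \sqrt{5}}$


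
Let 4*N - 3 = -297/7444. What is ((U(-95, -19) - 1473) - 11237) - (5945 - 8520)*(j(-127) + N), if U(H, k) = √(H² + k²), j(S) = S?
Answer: -10059209235/29776 + 19*√26 ≈ -3.3773e+5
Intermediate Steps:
N = 22035/29776 (N = ¾ + (-297/7444)/4 = ¾ + (-297*1/7444)/4 = ¾ + (¼)*(-297/7444) = ¾ - 297/29776 = 22035/29776 ≈ 0.74003)
((U(-95, -19) - 1473) - 11237) - (5945 - 8520)*(j(-127) + N) = ((√((-95)² + (-19)²) - 1473) - 11237) - (5945 - 8520)*(-127 + 22035/29776) = ((√(9025 + 361) - 1473) - 11237) - (-2575)*(-3759517)/29776 = ((√9386 - 1473) - 11237) - 1*9680756275/29776 = ((19*√26 - 1473) - 11237) - 9680756275/29776 = ((-1473 + 19*√26) - 11237) - 9680756275/29776 = (-12710 + 19*√26) - 9680756275/29776 = -10059209235/29776 + 19*√26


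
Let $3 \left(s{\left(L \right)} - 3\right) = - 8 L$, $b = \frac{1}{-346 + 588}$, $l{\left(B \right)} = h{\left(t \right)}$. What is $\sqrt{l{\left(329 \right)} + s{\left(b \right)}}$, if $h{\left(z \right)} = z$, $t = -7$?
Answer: $\frac{4 i \sqrt{273}}{33} \approx 2.0028 i$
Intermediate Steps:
$l{\left(B \right)} = -7$
$b = \frac{1}{242} \approx 0.0041322$
$s{\left(L \right)} = 3 - \frac{8 L}{3}$ ($s{\left(L \right)} = 3 + \frac{\left(-8\right) L}{3} = 3 - \frac{8 L}{3}$)
$\sqrt{l{\left(329 \right)} + s{\left(b \right)}} = \sqrt{-7 + \left(3 - \frac{4}{363}\right)} = \sqrt{-7 + \frac{1085}{363}} = \sqrt{- \frac{1456}{363}} = \frac{4 i \sqrt{273}}{33}$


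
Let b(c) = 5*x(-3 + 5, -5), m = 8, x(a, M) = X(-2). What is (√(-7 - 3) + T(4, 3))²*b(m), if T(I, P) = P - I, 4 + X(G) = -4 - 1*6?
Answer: 630 + 140*I*√10 ≈ 630.0 + 442.72*I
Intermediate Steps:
X(G) = -14 (X(G) = -4 + (-4 - 1*6) = -4 + (-4 - 6) = -4 - 10 = -14)
x(a, M) = -14
b(c) = -70 (b(c) = 5*(-14) = -70)
(√(-7 - 3) + T(4, 3))²*b(m) = (√(-7 - 3) + (3 - 1*4))²*(-70) = (√(-10) + (3 - 4))²*(-70) = (I*√10 - 1)²*(-70) = (-1 + I*√10)²*(-70) = -70*(-1 + I*√10)²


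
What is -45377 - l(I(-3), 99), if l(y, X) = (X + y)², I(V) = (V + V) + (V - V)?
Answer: -54026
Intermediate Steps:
I(V) = 2*V (I(V) = 2*V + 0 = 2*V)
-45377 - l(I(-3), 99) = -45377 - (99 + 2*(-3))² = -45377 - (99 - 6)² = -45377 - 1*93² = -45377 - 1*8649 = -45377 - 8649 = -54026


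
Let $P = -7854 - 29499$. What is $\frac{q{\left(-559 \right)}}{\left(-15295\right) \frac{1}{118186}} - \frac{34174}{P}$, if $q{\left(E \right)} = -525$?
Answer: $\frac{66233958908}{16323261} \approx 4057.6$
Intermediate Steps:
$P = -37353$
$\frac{q{\left(-559 \right)}}{\left(-15295\right) \frac{1}{118186}} - \frac{34174}{P} = - \frac{525}{\left(-15295\right) \frac{1}{118186}} - \frac{34174}{-37353} = - \frac{525}{\left(-15295\right) \frac{1}{118186}} - - \frac{34174}{37353} = - \frac{525}{- \frac{15295}{118186}} + \frac{34174}{37353} = \left(-525\right) \left(- \frac{118186}{15295}\right) + \frac{34174}{37353} = \frac{1772790}{437} + \frac{34174}{37353} = \frac{66233958908}{16323261}$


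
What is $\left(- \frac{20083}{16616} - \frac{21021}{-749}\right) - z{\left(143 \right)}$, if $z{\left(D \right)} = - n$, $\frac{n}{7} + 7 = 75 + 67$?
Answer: $\frac{1727875807}{1777912} \approx 971.86$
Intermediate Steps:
$n = 945$ ($n = -49 + 7 \left(75 + 67\right) = -49 + 7 \cdot 142 = -49 + 994 = 945$)
$z{\left(D \right)} = -945$ ($z{\left(D \right)} = \left(-1\right) 945 = -945$)
$\left(- \frac{20083}{16616} - \frac{21021}{-749}\right) - z{\left(143 \right)} = \left(- \frac{20083}{16616} - \frac{21021}{-749}\right) - -945 = \left(\left(-20083\right) \frac{1}{16616} - - \frac{3003}{107}\right) + 945 = \left(- \frac{20083}{16616} + \frac{3003}{107}\right) + 945 = \frac{47748967}{1777912} + 945 = \frac{1727875807}{1777912}$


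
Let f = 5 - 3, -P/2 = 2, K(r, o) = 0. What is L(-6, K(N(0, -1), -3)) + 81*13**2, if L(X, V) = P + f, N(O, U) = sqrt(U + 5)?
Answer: 13687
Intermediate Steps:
N(O, U) = sqrt(5 + U)
P = -4 (P = -2*2 = -4)
f = 2
L(X, V) = -2 (L(X, V) = -4 + 2 = -2)
L(-6, K(N(0, -1), -3)) + 81*13**2 = -2 + 81*13**2 = -2 + 81*169 = -2 + 13689 = 13687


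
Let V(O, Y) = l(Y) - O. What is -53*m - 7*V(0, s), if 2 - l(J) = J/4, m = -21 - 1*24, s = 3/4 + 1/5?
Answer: 189813/80 ≈ 2372.7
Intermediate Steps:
s = 19/20 (s = 3*(1/4) + 1*(1/5) = 3/4 + 1/5 = 19/20 ≈ 0.95000)
m = -45 (m = -21 - 24 = -45)
l(J) = 2 - J/4
V(O, Y) = 2 - O - Y/4 (V(O, Y) = (2 - Y/4) - O = 2 - O - Y/4)
-53*m - 7*V(0, s) = -53*(-45) - 7*(2 - 1*0 - 1/4*19/20) = 2385 - 7*(2 + 0 - 19/80) = 2385 - 7*141/80 = 2385 - 987/80 = 189813/80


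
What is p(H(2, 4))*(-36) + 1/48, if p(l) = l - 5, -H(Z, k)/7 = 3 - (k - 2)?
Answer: 20737/48 ≈ 432.02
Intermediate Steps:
H(Z, k) = -35 + 7*k (H(Z, k) = -7*(3 - (k - 2)) = -7*(3 - (-2 + k)) = -7*(3 + (2 - k)) = -7*(5 - k) = -35 + 7*k)
p(l) = -5 + l
p(H(2, 4))*(-36) + 1/48 = (-5 + (-35 + 7*4))*(-36) + 1/48 = (-5 + (-35 + 28))*(-36) + 1/48 = (-5 - 7)*(-36) + 1/48 = -12*(-36) + 1/48 = 432 + 1/48 = 20737/48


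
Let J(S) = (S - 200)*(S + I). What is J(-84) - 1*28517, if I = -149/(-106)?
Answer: -268191/53 ≈ -5060.2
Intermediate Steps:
I = 149/106 (I = -149*(-1/106) = 149/106 ≈ 1.4057)
J(S) = (-200 + S)*(149/106 + S) (J(S) = (S - 200)*(S + 149/106) = (-200 + S)*(149/106 + S))
J(-84) - 1*28517 = (-14900/53 + (-84)² - 21051/106*(-84)) - 1*28517 = (-14900/53 + 7056 + 884142/53) - 28517 = 1243210/53 - 28517 = -268191/53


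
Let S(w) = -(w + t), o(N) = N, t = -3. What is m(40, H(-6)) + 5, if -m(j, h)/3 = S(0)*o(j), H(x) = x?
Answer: -355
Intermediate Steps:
S(w) = 3 - w (S(w) = -(w - 3) = -(-3 + w) = 3 - w)
m(j, h) = -9*j (m(j, h) = -3*(3 - 1*0)*j = -3*(3 + 0)*j = -9*j)
m(40, H(-6)) + 5 = -9*40 + 5 = -360 + 5 = -355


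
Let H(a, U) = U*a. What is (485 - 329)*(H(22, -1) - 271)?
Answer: -45708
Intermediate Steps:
(485 - 329)*(H(22, -1) - 271) = (485 - 329)*(-1*22 - 271) = 156*(-22 - 271) = 156*(-293) = -45708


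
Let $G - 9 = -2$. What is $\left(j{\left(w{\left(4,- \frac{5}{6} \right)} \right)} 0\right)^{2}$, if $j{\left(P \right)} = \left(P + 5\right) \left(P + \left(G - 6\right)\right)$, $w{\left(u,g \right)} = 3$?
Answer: $0$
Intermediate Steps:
$G = 7$ ($G = 9 - 2 = 7$)
$j{\left(P \right)} = \left(1 + P\right) \left(5 + P\right)$ ($j{\left(P \right)} = \left(P + 5\right) \left(P + \left(7 - 6\right)\right) = \left(5 + P\right) \left(P + \left(7 - 6\right)\right) = \left(5 + P\right) \left(P + 1\right) = \left(5 + P\right) \left(1 + P\right) = \left(1 + P\right) \left(5 + P\right)$)
$\left(j{\left(w{\left(4,- \frac{5}{6} \right)} \right)} 0\right)^{2} = \left(\left(5 + 3^{2} + 6 \cdot 3\right) 0\right)^{2} = \left(\left(5 + 9 + 18\right) 0\right)^{2} = \left(32 \cdot 0\right)^{2} = 0^{2} = 0$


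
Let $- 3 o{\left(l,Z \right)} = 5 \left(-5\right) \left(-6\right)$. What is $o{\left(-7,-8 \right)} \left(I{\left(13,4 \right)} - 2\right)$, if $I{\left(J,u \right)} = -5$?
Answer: $350$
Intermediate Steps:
$o{\left(l,Z \right)} = -50$ ($o{\left(l,Z \right)} = - \frac{5 \left(-5\right) \left(-6\right)}{3} = - \frac{\left(-25\right) \left(-6\right)}{3} = \left(- \frac{1}{3}\right) 150 = -50$)
$o{\left(-7,-8 \right)} \left(I{\left(13,4 \right)} - 2\right) = - 50 \left(-5 - 2\right) = \left(-50\right) \left(-7\right) = 350$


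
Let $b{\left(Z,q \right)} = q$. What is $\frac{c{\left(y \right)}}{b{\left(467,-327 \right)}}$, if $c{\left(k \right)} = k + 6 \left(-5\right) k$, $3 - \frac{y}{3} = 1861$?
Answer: $- \frac{53882}{109} \approx -494.33$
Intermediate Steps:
$y = -5574$ ($y = 9 - 5583 = -5574$)
$c{\left(k \right)} = - 29 k$ ($c{\left(k \right)} = k - 30 k = - 29 k$)
$\frac{c{\left(y \right)}}{b{\left(467,-327 \right)}} = \frac{\left(-29\right) \left(-5574\right)}{-327} = 161646 \left(- \frac{1}{327}\right) = - \frac{53882}{109}$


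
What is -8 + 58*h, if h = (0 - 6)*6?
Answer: -2096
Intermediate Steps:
h = -36 (h = -6*6 = -36)
-8 + 58*h = -8 + 58*(-36) = -8 - 2088 = -2096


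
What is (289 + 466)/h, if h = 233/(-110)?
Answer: -83050/233 ≈ -356.44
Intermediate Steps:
h = -233/110 (h = 233*(-1/110) = -233/110 ≈ -2.1182)
(289 + 466)/h = (289 + 466)/(-233/110) = 755*(-110/233) = -83050/233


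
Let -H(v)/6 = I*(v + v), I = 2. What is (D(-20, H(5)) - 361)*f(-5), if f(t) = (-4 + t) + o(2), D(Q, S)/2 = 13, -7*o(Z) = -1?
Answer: 20770/7 ≈ 2967.1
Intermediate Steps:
o(Z) = ⅐ (o(Z) = -⅐*(-1) = ⅐)
H(v) = -24*v (H(v) = -12*(v + v) = -12*2*v = -24*v)
D(Q, S) = 26 (D(Q, S) = 2*13 = 26)
f(t) = -27/7 + t (f(t) = (-4 + t) + ⅐ = -27/7 + t)
(D(-20, H(5)) - 361)*f(-5) = (26 - 361)*(-27/7 - 5) = -335*(-62/7) = 20770/7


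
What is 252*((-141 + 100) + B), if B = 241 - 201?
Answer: -252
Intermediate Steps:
B = 40
252*((-141 + 100) + B) = 252*((-141 + 100) + 40) = 252*(-41 + 40) = 252*(-1) = -252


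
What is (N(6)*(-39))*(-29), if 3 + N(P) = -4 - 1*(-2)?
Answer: -5655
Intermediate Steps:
N(P) = -5 (N(P) = -3 + (-4 - 1*(-2)) = -3 + (-4 + 2) = -3 - 2 = -5)
(N(6)*(-39))*(-29) = -5*(-39)*(-29) = 195*(-29) = -5655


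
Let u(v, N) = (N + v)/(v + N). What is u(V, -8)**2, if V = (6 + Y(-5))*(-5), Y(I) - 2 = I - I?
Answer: 1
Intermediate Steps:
Y(I) = 2 (Y(I) = 2 + (I - I) = 2 + 0 = 2)
V = -40 (V = (6 + 2)*(-5) = 8*(-5) = -40)
u(v, N) = 1 (u(v, N) = (N + v)/(N + v) = 1)
u(V, -8)**2 = 1**2 = 1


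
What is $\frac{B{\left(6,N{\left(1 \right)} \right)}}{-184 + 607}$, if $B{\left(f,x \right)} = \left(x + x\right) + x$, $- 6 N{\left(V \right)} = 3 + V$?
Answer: $- \frac{2}{423} \approx -0.0047281$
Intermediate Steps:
$N{\left(V \right)} = - \frac{1}{2} - \frac{V}{6}$ ($N{\left(V \right)} = - \frac{3 + V}{6} = - \frac{1}{2} - \frac{V}{6}$)
$B{\left(f,x \right)} = 3 x$ ($B{\left(f,x \right)} = 2 x + x = 3 x$)
$\frac{B{\left(6,N{\left(1 \right)} \right)}}{-184 + 607} = \frac{3 \left(- \frac{1}{2} - \frac{1}{6}\right)}{-184 + 607} = \frac{3 \left(- \frac{1}{2} - \frac{1}{6}\right)}{423} = 3 \left(- \frac{2}{3}\right) \frac{1}{423} = \left(-2\right) \frac{1}{423} = - \frac{2}{423}$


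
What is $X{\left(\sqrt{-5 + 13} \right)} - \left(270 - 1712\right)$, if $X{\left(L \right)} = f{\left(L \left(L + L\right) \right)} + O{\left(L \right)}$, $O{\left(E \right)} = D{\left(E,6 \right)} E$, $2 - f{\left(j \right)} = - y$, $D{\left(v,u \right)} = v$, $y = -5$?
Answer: $1447$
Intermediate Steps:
$f{\left(j \right)} = -3$ ($f{\left(j \right)} = 2 - \left(-1\right) \left(-5\right) = 2 - 5 = -3$)
$O{\left(E \right)} = E^{2}$ ($O{\left(E \right)} = E E = E^{2}$)
$X{\left(L \right)} = -3 + L^{2}$
$X{\left(\sqrt{-5 + 13} \right)} - \left(270 - 1712\right) = \left(-3 + \left(\sqrt{-5 + 13}\right)^{2}\right) - \left(270 - 1712\right) = \left(-3 + \left(\sqrt{8}\right)^{2}\right) - -1442 = \left(-3 + \left(2 \sqrt{2}\right)^{2}\right) + 1442 = \left(-3 + 8\right) + 1442 = 5 + 1442 = 1447$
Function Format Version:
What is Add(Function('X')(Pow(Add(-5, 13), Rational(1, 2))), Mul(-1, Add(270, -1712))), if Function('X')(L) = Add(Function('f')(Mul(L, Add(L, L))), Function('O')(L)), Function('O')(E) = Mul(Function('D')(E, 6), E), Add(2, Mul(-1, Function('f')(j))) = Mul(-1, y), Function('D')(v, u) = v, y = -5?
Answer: 1447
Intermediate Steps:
Function('f')(j) = -3 (Function('f')(j) = Add(2, Mul(-1, Mul(-1, -5))) = Add(2, Mul(-1, 5)) = Add(2, -5) = -3)
Function('O')(E) = Pow(E, 2) (Function('O')(E) = Mul(E, E) = Pow(E, 2))
Function('X')(L) = Add(-3, Pow(L, 2))
Add(Function('X')(Pow(Add(-5, 13), Rational(1, 2))), Mul(-1, Add(270, -1712))) = Add(Add(-3, Pow(Pow(Add(-5, 13), Rational(1, 2)), 2)), Mul(-1, Add(270, -1712))) = Add(Add(-3, Pow(Pow(8, Rational(1, 2)), 2)), Mul(-1, -1442)) = Add(Add(-3, Pow(Mul(2, Pow(2, Rational(1, 2))), 2)), 1442) = Add(Add(-3, 8), 1442) = Add(5, 1442) = 1447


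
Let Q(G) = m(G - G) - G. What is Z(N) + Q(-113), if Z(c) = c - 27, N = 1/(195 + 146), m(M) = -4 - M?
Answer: 27963/341 ≈ 82.003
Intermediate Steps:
Q(G) = -4 - G (Q(G) = (-4 - (G - G)) - G = (-4 - 1*0) - G = (-4 + 0) - G = -4 - G)
N = 1/341 ≈ 0.0029326
Z(c) = -27 + c
Z(N) + Q(-113) = (-27 + 1/341) + (-4 - 1*(-113)) = -9206/341 + (-4 + 113) = -9206/341 + 109 = 27963/341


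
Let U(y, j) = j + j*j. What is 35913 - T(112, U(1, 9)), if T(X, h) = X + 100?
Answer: 35701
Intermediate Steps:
U(y, j) = j + j²
T(X, h) = 100 + X
35913 - T(112, U(1, 9)) = 35913 - (100 + 112) = 35913 - 1*212 = 35913 - 212 = 35701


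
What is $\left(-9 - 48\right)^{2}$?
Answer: $3249$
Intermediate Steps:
$\left(-9 - 48\right)^{2} = \left(-57\right)^{2} = 3249$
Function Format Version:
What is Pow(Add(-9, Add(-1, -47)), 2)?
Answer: 3249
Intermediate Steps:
Pow(Add(-9, Add(-1, -47)), 2) = Pow(Add(-9, -48), 2) = Pow(-57, 2) = 3249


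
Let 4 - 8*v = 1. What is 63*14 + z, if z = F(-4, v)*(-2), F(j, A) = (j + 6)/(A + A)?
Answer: 2630/3 ≈ 876.67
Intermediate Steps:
v = 3/8 (v = ½ - ⅛*1 = ½ - ⅛ = 3/8 ≈ 0.37500)
F(j, A) = (6 + j)/(2*A) (F(j, A) = (6 + j)/((2*A)) = (6 + j)*(1/(2*A)) = (6 + j)/(2*A))
z = -16/3 (z = ((6 - 4)/(2*(3/8)))*(-2) = ((½)*(8/3)*2)*(-2) = (8/3)*(-2) = -16/3 ≈ -5.3333)
63*14 + z = 63*14 - 16/3 = 882 - 16/3 = 2630/3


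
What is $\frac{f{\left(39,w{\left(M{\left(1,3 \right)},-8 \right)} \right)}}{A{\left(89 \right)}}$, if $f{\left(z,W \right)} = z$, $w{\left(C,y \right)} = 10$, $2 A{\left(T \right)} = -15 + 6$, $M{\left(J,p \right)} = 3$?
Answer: $- \frac{26}{3} \approx -8.6667$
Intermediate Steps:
$A{\left(T \right)} = - \frac{9}{2}$ ($A{\left(T \right)} = \frac{-15 + 6}{2} = \frac{1}{2} \left(-9\right) = - \frac{9}{2}$)
$\frac{f{\left(39,w{\left(M{\left(1,3 \right)},-8 \right)} \right)}}{A{\left(89 \right)}} = \frac{39}{- \frac{9}{2}} = 39 \left(- \frac{2}{9}\right) = - \frac{26}{3}$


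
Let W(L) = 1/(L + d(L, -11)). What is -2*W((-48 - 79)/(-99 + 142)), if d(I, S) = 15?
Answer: -43/259 ≈ -0.16602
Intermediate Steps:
W(L) = 1/(15 + L) (W(L) = 1/(L + 15) = 1/(15 + L))
-2*W((-48 - 79)/(-99 + 142)) = -2/(15 + (-48 - 79)/(-99 + 142)) = -2/(15 - 127/43) = -2/518/43 = -2*43/518 = -43/259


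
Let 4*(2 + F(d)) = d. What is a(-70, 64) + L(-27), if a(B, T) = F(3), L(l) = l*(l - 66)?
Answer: 10039/4 ≈ 2509.8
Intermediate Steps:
F(d) = -2 + d/4
L(l) = l*(-66 + l)
a(B, T) = -5/4 (a(B, T) = -2 + (1/4)*3 = -2 + 3/4 = -5/4)
a(-70, 64) + L(-27) = -5/4 - 27*(-66 - 27) = -5/4 - 27*(-93) = -5/4 + 2511 = 10039/4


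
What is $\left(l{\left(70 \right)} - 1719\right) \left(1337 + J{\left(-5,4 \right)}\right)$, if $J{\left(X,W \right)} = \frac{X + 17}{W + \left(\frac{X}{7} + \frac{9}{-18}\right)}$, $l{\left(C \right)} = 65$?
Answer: $- \frac{28840798}{13} \approx -2.2185 \cdot 10^{6}$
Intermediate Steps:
$J{\left(X,W \right)} = \frac{17 + X}{- \frac{1}{2} + W + \frac{X}{7}}$ ($J{\left(X,W \right)} = \frac{17 + X}{W + \left(X \frac{1}{7} + 9 \left(- \frac{1}{18}\right)\right)} = \frac{17 + X}{W + \left(\frac{X}{7} - \frac{1}{2}\right)} = \frac{17 + X}{W + \left(- \frac{1}{2} + \frac{X}{7}\right)} = \frac{17 + X}{- \frac{1}{2} + W + \frac{X}{7}}$)
$\left(l{\left(70 \right)} - 1719\right) \left(1337 + J{\left(-5,4 \right)}\right) = \left(65 - 1719\right) \left(1337 + \frac{14 \left(17 - 5\right)}{-7 + 2 \left(-5\right) + 14 \cdot 4}\right) = - 1654 \left(1337 + 14 \frac{1}{-7 - 10 + 56} \cdot 12\right) = - 1654 \left(1337 + 14 \cdot \frac{1}{39} \cdot 12\right) = - 1654 \left(1337 + \frac{56}{13}\right) = \left(-1654\right) \frac{17437}{13} = - \frac{28840798}{13}$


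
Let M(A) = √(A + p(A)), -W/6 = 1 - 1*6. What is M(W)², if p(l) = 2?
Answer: 32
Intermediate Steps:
W = 30 (W = -6*(1 - 1*6) = -6*(1 - 6) = -6*(-5) = 30)
M(A) = √(2 + A) (M(A) = √(A + 2) = √(2 + A))
M(W)² = (√(2 + 30))² = (√32)² = (4*√2)² = 32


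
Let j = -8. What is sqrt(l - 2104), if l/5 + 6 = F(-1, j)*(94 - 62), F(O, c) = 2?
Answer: I*sqrt(1814) ≈ 42.591*I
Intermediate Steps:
l = 290 (l = -30 + 5*(2*(94 - 62)) = -30 + 5*(2*32) = -30 + 5*64 = -30 + 320 = 290)
sqrt(l - 2104) = sqrt(290 - 2104) = sqrt(-1814) = I*sqrt(1814)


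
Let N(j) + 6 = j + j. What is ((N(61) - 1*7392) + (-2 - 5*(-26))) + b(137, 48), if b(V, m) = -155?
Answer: -7303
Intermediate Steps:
N(j) = -6 + 2*j (N(j) = -6 + (j + j) = -6 + 2*j)
((N(61) - 1*7392) + (-2 - 5*(-26))) + b(137, 48) = (((-6 + 2*61) - 1*7392) + (-2 - 5*(-26))) - 155 = (((-6 + 122) - 7392) + (-2 + 130)) - 155 = ((116 - 7392) + 128) - 155 = (-7276 + 128) - 155 = -7148 - 155 = -7303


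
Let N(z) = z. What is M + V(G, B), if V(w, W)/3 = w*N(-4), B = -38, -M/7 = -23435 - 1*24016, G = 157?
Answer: 330273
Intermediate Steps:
M = 332157 (M = -7*(-23435 - 1*24016) = -7*(-23435 - 24016) = -7*(-47451) = 332157)
V(w, W) = -12*w (V(w, W) = 3*(w*(-4)) = 3*(-4*w) = -12*w)
M + V(G, B) = 332157 - 12*157 = 332157 - 1884 = 330273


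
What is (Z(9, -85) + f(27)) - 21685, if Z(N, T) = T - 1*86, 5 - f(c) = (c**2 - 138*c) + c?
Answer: -18881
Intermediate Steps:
f(c) = 5 - c**2 + 137*c (f(c) = 5 - ((c**2 - 138*c) + c) = 5 - (c**2 - 137*c) = 5 + (-c**2 + 137*c) = 5 - c**2 + 137*c)
Z(N, T) = -86 + T (Z(N, T) = T - 86 = -86 + T)
(Z(9, -85) + f(27)) - 21685 = ((-86 - 85) + (5 - 1*27**2 + 137*27)) - 21685 = (-171 + (5 - 1*729 + 3699)) - 21685 = (-171 + (5 - 729 + 3699)) - 21685 = (-171 + 2975) - 21685 = 2804 - 21685 = -18881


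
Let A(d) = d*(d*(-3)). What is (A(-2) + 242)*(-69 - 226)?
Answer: -67850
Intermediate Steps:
A(d) = -3*d**2 (A(d) = d*(-3*d) = -3*d**2)
(A(-2) + 242)*(-69 - 226) = (-3*(-2)**2 + 242)*(-69 - 226) = (-3*4 + 242)*(-295) = (-12 + 242)*(-295) = 230*(-295) = -67850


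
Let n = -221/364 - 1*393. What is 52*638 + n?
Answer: 917907/28 ≈ 32782.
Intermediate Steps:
n = -11021/28 (n = -221*1/364 - 393 = -17/28 - 393 = -11021/28 ≈ -393.61)
52*638 + n = 52*638 - 11021/28 = 33176 - 11021/28 = 917907/28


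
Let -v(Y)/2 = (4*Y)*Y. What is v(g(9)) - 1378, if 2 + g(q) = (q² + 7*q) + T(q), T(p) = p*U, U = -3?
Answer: -107178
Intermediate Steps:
T(p) = -3*p (T(p) = p*(-3) = -3*p)
g(q) = -2 + q² + 4*q (g(q) = -2 + ((q² + 7*q) - 3*q) = -2 + (q² + 4*q) = -2 + q² + 4*q)
v(Y) = -8*Y² (v(Y) = -2*4*Y*Y = -8*Y²)
v(g(9)) - 1378 = -8*(-2 + 9² + 4*9)² - 1378 = -8*(-2 + 81 + 36)² - 1378 = -8*115² - 1378 = -8*13225 - 1378 = -105800 - 1378 = -107178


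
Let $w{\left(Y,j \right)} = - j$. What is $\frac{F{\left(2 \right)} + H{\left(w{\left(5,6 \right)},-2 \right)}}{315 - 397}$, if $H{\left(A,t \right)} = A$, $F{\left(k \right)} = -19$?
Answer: $\frac{25}{82} \approx 0.30488$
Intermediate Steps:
$\frac{F{\left(2 \right)} + H{\left(w{\left(5,6 \right)},-2 \right)}}{315 - 397} = \frac{-19 - 6}{315 - 397} = \frac{-19 - 6}{-82} = \left(-25\right) \left(- \frac{1}{82}\right) = \frac{25}{82}$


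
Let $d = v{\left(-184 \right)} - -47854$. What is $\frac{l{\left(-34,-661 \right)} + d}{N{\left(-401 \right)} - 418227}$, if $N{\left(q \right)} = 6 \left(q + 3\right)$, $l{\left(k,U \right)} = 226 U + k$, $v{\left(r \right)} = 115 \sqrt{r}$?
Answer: $\frac{101566}{420615} - \frac{46 i \sqrt{46}}{84123} \approx 0.24147 - 0.0037087 i$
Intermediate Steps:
$l{\left(k,U \right)} = k + 226 U$
$N{\left(q \right)} = 18 + 6 q$ ($N{\left(q \right)} = 6 \left(3 + q\right) = 18 + 6 q$)
$d = 47854 + 230 i \sqrt{46}$ ($d = 115 \sqrt{-184} - -47854 = 115 \cdot 2 i \sqrt{46} + 47854 = 230 i \sqrt{46} + 47854 = 47854 + 230 i \sqrt{46} \approx 47854.0 + 1559.9 i$)
$\frac{l{\left(-34,-661 \right)} + d}{N{\left(-401 \right)} - 418227} = \frac{\left(-34 + 226 \left(-661\right)\right) + \left(47854 + 230 i \sqrt{46}\right)}{\left(18 + 6 \left(-401\right)\right) - 418227} = \frac{\left(-34 - 149386\right) + \left(47854 + 230 i \sqrt{46}\right)}{\left(18 - 2406\right) - 418227} = \frac{-149420 + \left(47854 + 230 i \sqrt{46}\right)}{-2388 - 418227} = \frac{-101566 + 230 i \sqrt{46}}{-420615} = \left(-101566 + 230 i \sqrt{46}\right) \left(- \frac{1}{420615}\right) = \frac{101566}{420615} - \frac{46 i \sqrt{46}}{84123}$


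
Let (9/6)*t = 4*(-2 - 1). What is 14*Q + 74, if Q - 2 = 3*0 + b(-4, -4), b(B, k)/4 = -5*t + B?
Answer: 2118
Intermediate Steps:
t = -8 (t = 2*(4*(-2 - 1))/3 = 2*(4*(-3))/3 = (⅔)*(-12) = -8)
b(B, k) = 160 + 4*B (b(B, k) = 4*(-5*(-8) + B) = 4*(40 + B) = 160 + 4*B)
Q = 146 (Q = 2 + (3*0 + (160 + 4*(-4))) = 2 + (0 + (160 - 16)) = 2 + (0 + 144) = 2 + 144 = 146)
14*Q + 74 = 14*146 + 74 = 2044 + 74 = 2118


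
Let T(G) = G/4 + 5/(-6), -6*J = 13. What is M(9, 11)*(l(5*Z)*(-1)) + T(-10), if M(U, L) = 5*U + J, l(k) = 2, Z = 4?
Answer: -89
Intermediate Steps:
J = -13/6 (J = -⅙*13 = -13/6 ≈ -2.1667)
M(U, L) = -13/6 + 5*U (M(U, L) = 5*U - 13/6 = -13/6 + 5*U)
T(G) = -⅚ + G/4 (T(G) = G*(¼) + 5*(-⅙) = G/4 - ⅚ = -⅚ + G/4)
M(9, 11)*(l(5*Z)*(-1)) + T(-10) = (-13/6 + 5*9)*(2*(-1)) + (-⅚ + (¼)*(-10)) = (-13/6 + 45)*(-2) + (-⅚ - 5/2) = (257/6)*(-2) - 10/3 = -257/3 - 10/3 = -89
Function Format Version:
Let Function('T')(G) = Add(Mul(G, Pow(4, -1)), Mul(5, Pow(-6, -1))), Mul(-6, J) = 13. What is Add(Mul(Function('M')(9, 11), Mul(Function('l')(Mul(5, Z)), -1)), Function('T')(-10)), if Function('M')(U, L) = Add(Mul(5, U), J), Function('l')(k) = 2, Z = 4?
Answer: -89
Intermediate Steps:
J = Rational(-13, 6) (J = Mul(Rational(-1, 6), 13) = Rational(-13, 6) ≈ -2.1667)
Function('M')(U, L) = Add(Rational(-13, 6), Mul(5, U)) (Function('M')(U, L) = Add(Mul(5, U), Rational(-13, 6)) = Add(Rational(-13, 6), Mul(5, U)))
Function('T')(G) = Add(Rational(-5, 6), Mul(Rational(1, 4), G)) (Function('T')(G) = Add(Mul(G, Rational(1, 4)), Mul(5, Rational(-1, 6))) = Add(Mul(Rational(1, 4), G), Rational(-5, 6)) = Add(Rational(-5, 6), Mul(Rational(1, 4), G)))
Add(Mul(Function('M')(9, 11), Mul(Function('l')(Mul(5, Z)), -1)), Function('T')(-10)) = Add(Mul(Add(Rational(-13, 6), Mul(5, 9)), Mul(2, -1)), Add(Rational(-5, 6), Mul(Rational(1, 4), -10))) = Add(Mul(Add(Rational(-13, 6), 45), -2), Add(Rational(-5, 6), Rational(-5, 2))) = Add(Mul(Rational(257, 6), -2), Rational(-10, 3)) = Add(Rational(-257, 3), Rational(-10, 3)) = -89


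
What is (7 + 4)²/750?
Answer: 121/750 ≈ 0.16133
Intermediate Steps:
(7 + 4)²/750 = 11²*(1/750) = 121*(1/750) = 121/750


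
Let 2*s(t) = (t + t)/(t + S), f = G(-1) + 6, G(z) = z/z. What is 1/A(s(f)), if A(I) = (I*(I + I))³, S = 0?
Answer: ⅛ ≈ 0.12500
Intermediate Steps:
G(z) = 1
f = 7 (f = 1 + 6 = 7)
s(t) = 1 (s(t) = ((t + t)/(t + 0))/2 = ((2*t)/t)/2 = (½)*2 = 1)
A(I) = 8*I⁶ (A(I) = (I*(2*I))³ = (2*I²)³ = 8*I⁶)
1/A(s(f)) = 1/(8*1⁶) = 1/(8*1) = 1/8 = ⅛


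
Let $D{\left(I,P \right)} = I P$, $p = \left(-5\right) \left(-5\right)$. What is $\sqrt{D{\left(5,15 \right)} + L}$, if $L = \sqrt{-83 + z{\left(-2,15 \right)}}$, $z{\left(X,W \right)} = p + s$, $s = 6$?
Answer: $\sqrt{75 + 2 i \sqrt{13}} \approx 8.6702 + 0.41585 i$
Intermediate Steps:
$p = 25$
$z{\left(X,W \right)} = 31$ ($z{\left(X,W \right)} = 25 + 6 = 31$)
$L = 2 i \sqrt{13}$ ($L = \sqrt{-83 + 31} = \sqrt{-52} = 2 i \sqrt{13} \approx 7.2111 i$)
$\sqrt{D{\left(5,15 \right)} + L} = \sqrt{5 \cdot 15 + 2 i \sqrt{13}} = \sqrt{75 + 2 i \sqrt{13}}$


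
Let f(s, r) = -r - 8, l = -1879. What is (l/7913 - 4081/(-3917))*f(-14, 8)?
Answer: -398926560/30995221 ≈ -12.871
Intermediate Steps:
f(s, r) = -8 - r
(l/7913 - 4081/(-3917))*f(-14, 8) = (-1879/7913 - 4081/(-3917))*(-8 - 1*8) = (-1879*1/7913 - 4081*(-1/3917))*(-8 - 8) = (-1879/7913 + 4081/3917)*(-16) = (24932910/30995221)*(-16) = -398926560/30995221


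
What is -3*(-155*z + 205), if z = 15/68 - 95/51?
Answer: -93745/68 ≈ -1378.6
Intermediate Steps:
z = -335/204 (z = 15*(1/68) - 95*1/51 = 15/68 - 95/51 = -335/204 ≈ -1.6422)
-3*(-155*z + 205) = -3*(-155*(-335/204) + 205) = -3*(51925/204 + 205) = -3*93745/204 = -93745/68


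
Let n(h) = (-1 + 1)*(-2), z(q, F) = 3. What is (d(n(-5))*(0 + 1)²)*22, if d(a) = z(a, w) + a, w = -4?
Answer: 66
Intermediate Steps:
n(h) = 0 (n(h) = 0*(-2) = 0)
d(a) = 3 + a
(d(n(-5))*(0 + 1)²)*22 = ((3 + 0)*(0 + 1)²)*22 = (3*1²)*22 = (3*1)*22 = 3*22 = 66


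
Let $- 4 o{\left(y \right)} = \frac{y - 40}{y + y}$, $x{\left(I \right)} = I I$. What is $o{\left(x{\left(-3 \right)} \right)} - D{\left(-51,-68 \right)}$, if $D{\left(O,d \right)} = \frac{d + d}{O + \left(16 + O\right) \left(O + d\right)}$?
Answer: $\frac{4039}{8712} \approx 0.46361$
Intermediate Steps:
$D{\left(O,d \right)} = \frac{2 d}{O + \left(16 + O\right) \left(O + d\right)}$
$x{\left(I \right)} = I^{2}$
$o{\left(y \right)} = - \frac{-40 + y}{8 y}$ ($o{\left(y \right)} = - \frac{\left(y - 40\right) \frac{1}{y + y}}{4} = - \frac{\left(-40 + y\right) \frac{1}{2 y}}{4} = - \frac{\frac{1}{2} \frac{1}{y} \left(-40 + y\right)}{4} = - \frac{-40 + y}{8 y}$)
$o{\left(x{\left(-3 \right)} \right)} - D{\left(-51,-68 \right)} = \frac{40 - \left(-3\right)^{2}}{8 \left(-3\right)^{2}} - 2 \left(-68\right) \frac{1}{\left(-51\right)^{2} + 16 \left(-68\right) + 17 \left(-51\right) - -3468} = \frac{40 - 9}{8 \cdot 9} - 2 \left(-68\right) \frac{1}{2601 - 1088 - 867 + 3468} = \frac{1}{8} \cdot \frac{1}{9} \left(40 - 9\right) - 2 \left(-68\right) \frac{1}{4114} = \frac{1}{8} \cdot \frac{1}{9} \cdot 31 - 2 \left(-68\right) \frac{1}{4114} = \frac{31}{72} - - \frac{4}{121} = \frac{31}{72} + \frac{4}{121} = \frac{4039}{8712}$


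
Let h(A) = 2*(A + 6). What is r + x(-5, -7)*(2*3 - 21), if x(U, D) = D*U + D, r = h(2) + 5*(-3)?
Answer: -419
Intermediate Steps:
h(A) = 12 + 2*A (h(A) = 2*(6 + A) = 12 + 2*A)
r = 1 (r = (12 + 2*2) + 5*(-3) = (12 + 4) - 15 = 16 - 15 = 1)
x(U, D) = D + D*U
r + x(-5, -7)*(2*3 - 21) = 1 + (-7*(1 - 5))*(2*3 - 21) = 1 + (-7*(-4))*(6 - 21) = 1 + 28*(-15) = 1 - 420 = -419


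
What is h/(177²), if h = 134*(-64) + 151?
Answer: -8425/31329 ≈ -0.26892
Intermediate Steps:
h = -8425 (h = -8576 + 151 = -8425)
h/(177²) = -8425/(177²) = -8425/31329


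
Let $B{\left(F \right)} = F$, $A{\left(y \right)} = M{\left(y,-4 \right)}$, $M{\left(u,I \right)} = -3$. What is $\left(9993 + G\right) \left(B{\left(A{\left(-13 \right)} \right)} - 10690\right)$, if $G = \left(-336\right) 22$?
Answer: $-27812493$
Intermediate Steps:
$A{\left(y \right)} = -3$
$G = -7392$
$\left(9993 + G\right) \left(B{\left(A{\left(-13 \right)} \right)} - 10690\right) = \left(9993 - 7392\right) \left(-3 - 10690\right) = 2601 \left(-10693\right) = -27812493$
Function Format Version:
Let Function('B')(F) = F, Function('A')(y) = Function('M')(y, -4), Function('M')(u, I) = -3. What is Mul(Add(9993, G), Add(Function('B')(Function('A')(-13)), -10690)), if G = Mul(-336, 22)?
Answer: -27812493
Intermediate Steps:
Function('A')(y) = -3
G = -7392
Mul(Add(9993, G), Add(Function('B')(Function('A')(-13)), -10690)) = Mul(Add(9993, -7392), Add(-3, -10690)) = Mul(2601, -10693) = -27812493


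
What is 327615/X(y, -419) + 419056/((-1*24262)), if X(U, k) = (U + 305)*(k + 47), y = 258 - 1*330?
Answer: -7378448831/350488852 ≈ -21.052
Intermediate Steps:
y = -72 (y = 258 - 330 = -72)
X(U, k) = (47 + k)*(305 + U) (X(U, k) = (305 + U)*(47 + k) = (47 + k)*(305 + U))
327615/X(y, -419) + 419056/((-1*24262)) = 327615/(14335 + 47*(-72) + 305*(-419) - 72*(-419)) + 419056/((-1*24262)) = 327615/(14335 - 3384 - 127795 + 30168) + 419056/(-24262) = 327615/(-86676) + 419056*(-1/24262) = 327615*(-1/86676) - 209528/12131 = -109205/28892 - 209528/12131 = -7378448831/350488852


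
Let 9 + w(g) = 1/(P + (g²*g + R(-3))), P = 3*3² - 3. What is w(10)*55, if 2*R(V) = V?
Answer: -202433/409 ≈ -494.95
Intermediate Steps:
R(V) = V/2
P = 24 (P = 3*9 - 3 = 27 - 3 = 24)
w(g) = -9 + 1/(45/2 + g³) (w(g) = -9 + 1/(24 + (g²*g + (½)*(-3))) = -9 + 1/(24 + (g³ - 3/2)) = -9 + 1/(24 + (-3/2 + g³)) = -9 + 1/(45/2 + g³))
w(10)*55 = ((-403 - 18*10³)/(45 + 2*10³))*55 = ((-403 - 18*1000)/(45 + 2*1000))*55 = ((-403 - 18000)/(45 + 2000))*55 = (-18403/2045)*55 = ((1/2045)*(-18403))*55 = -18403/2045*55 = -202433/409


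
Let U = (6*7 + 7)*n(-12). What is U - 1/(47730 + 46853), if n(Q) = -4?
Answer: -18538269/94583 ≈ -196.00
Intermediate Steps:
U = -196 (U = (6*7 + 7)*(-4) = (42 + 7)*(-4) = 49*(-4) = -196)
U - 1/(47730 + 46853) = -196 - 1/(47730 + 46853) = -196 - 1/94583 = -18538269/94583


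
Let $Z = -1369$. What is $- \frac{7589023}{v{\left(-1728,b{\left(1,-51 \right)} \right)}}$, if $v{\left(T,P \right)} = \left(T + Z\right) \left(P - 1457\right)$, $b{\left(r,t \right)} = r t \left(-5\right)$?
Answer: $- \frac{7589023}{3722594} \approx -2.0386$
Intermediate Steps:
$b{\left(r,t \right)} = - 5 r t$
$v{\left(T,P \right)} = \left(-1457 + P\right) \left(-1369 + T\right)$ ($v{\left(T,P \right)} = \left(T - 1369\right) \left(P - 1457\right) = \left(-1369 + T\right) \left(-1457 + P\right) = \left(-1457 + P\right) \left(-1369 + T\right)$)
$- \frac{7589023}{v{\left(-1728,b{\left(1,-51 \right)} \right)}} = - \frac{7589023}{1994633 - -2517696 - 1369 \left(\left(-5\right) 1 \left(-51\right)\right) + \left(-5\right) 1 \left(-51\right) \left(-1728\right)} = - \frac{7589023}{1994633 + 2517696 - 349095 + 255 \left(-1728\right)} = - \frac{7589023}{1994633 + 2517696 - 349095 - 440640} = - \frac{7589023}{3722594}$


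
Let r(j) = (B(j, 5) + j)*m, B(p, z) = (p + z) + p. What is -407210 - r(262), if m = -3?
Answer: -404837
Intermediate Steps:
B(p, z) = z + 2*p
r(j) = -15 - 9*j (r(j) = ((5 + 2*j) + j)*(-3) = (5 + 3*j)*(-3) = -15 - 9*j)
-407210 - r(262) = -407210 - (-15 - 9*262) = -407210 - (-15 - 2358) = -407210 - 1*(-2373) = -407210 + 2373 = -404837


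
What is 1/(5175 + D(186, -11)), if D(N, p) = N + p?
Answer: 1/5350 ≈ 0.00018692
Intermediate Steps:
1/(5175 + D(186, -11)) = 1/(5175 + (186 - 11)) = 1/(5175 + 175) = 1/5350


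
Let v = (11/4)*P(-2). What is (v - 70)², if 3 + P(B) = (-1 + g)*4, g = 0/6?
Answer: 127449/16 ≈ 7965.6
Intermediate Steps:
g = 0 (g = 0*(⅙) = 0)
P(B) = -7 (P(B) = -3 + (-1 + 0)*4 = -3 - 1*4 = -3 - 4 = -7)
v = -77/4 (v = (11/4)*(-7) = -77/4 ≈ -19.250)
(v - 70)² = (-77/4 - 70)² = (-357/4)² = 127449/16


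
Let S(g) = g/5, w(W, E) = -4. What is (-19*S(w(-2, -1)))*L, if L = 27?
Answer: 2052/5 ≈ 410.40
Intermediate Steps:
S(g) = g/5 (S(g) = g*(⅕) = g/5)
(-19*S(w(-2, -1)))*L = -19*(-4)/5*27 = -19*(-⅘)*27 = (76/5)*27 = 2052/5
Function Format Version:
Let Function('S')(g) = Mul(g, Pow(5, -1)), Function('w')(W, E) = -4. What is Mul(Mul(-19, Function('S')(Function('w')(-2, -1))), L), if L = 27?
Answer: Rational(2052, 5) ≈ 410.40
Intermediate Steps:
Function('S')(g) = Mul(Rational(1, 5), g) (Function('S')(g) = Mul(g, Rational(1, 5)) = Mul(Rational(1, 5), g))
Mul(Mul(-19, Function('S')(Function('w')(-2, -1))), L) = Mul(Mul(-19, Mul(Rational(1, 5), -4)), 27) = Mul(Mul(-19, Rational(-4, 5)), 27) = Mul(Rational(76, 5), 27) = Rational(2052, 5)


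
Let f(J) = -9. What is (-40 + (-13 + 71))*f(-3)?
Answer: -162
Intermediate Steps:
(-40 + (-13 + 71))*f(-3) = (-40 + (-13 + 71))*(-9) = (-40 + 58)*(-9) = 18*(-9) = -162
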